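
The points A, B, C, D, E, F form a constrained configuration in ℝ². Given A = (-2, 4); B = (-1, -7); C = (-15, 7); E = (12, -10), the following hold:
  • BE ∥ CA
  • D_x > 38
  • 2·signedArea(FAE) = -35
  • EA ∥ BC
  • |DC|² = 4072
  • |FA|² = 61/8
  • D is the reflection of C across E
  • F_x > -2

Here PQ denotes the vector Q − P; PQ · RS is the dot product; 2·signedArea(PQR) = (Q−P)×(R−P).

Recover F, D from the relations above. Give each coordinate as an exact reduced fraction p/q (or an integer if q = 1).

1. F_x = -7/4  [line 14·x + 14·y + 7 = 0 ∩ |FA|² = 61/8]
2. F_y = 5/4  [line 14·x + 14·y + 7 = 0 ∩ |FA|² = 61/8]
   → F = (-7/4, 5/4)
3. D_x = 39  [D is the reflection of C across E]
4. D_y = -27  [D is the reflection of C across E]
   → D = (39, -27)

D = (39, -27)
F = (-7/4, 5/4)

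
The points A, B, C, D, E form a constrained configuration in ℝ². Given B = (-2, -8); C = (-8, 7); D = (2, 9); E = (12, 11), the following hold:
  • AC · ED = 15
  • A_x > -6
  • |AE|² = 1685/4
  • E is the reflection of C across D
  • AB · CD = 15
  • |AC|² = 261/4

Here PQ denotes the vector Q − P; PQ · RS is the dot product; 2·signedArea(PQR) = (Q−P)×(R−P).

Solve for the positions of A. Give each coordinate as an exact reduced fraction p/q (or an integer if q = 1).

1. A_x = -5  [line 10·x + 2·y + 51 = 0 ∩ |AC|² = 261/4]
2. A_y = -1/2  [line 10·x + 2·y + 51 = 0 ∩ |AC|² = 261/4]
   → A = (-5, -1/2)

A = (-5, -1/2)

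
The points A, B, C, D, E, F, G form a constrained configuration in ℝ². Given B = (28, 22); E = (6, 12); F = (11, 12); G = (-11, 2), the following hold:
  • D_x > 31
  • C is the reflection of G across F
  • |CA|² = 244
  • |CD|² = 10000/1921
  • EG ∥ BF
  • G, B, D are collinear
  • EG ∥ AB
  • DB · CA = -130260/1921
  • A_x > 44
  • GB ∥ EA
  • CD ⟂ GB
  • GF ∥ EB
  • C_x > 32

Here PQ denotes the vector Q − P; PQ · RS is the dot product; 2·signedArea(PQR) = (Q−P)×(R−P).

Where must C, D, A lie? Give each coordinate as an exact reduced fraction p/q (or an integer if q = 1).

1. C_x = 33  [C is the reflection of G across F]
2. C_y = 22  [C is the reflection of G across F]
   → C = (33, 22)
3. D_x = 61393/1921  [G, B, D are collinear ∩ CD ⟂ GB]
4. D_y = 46162/1921  [G, B, D are collinear ∩ CD ⟂ GB]
   → D = (61393/1921, 46162/1921)
5. A_x = 45  [EG ∥ AB ∩ GB ∥ EA]
6. A_y = 32  [EG ∥ AB ∩ GB ∥ EA]
   → A = (45, 32)

A = (45, 32)
C = (33, 22)
D = (61393/1921, 46162/1921)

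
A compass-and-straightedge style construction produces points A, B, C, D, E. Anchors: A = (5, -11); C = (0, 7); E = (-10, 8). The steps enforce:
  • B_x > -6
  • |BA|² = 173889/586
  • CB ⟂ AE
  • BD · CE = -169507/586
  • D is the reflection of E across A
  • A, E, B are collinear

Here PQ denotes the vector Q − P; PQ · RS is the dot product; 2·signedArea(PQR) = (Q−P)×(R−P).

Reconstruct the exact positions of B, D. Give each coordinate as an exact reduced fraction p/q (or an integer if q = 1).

1. B_x = -3325/586  [A, E, B are collinear ∩ CB ⟂ AE]
2. B_y = 1477/586  [A, E, B are collinear ∩ CB ⟂ AE]
   → B = (-3325/586, 1477/586)
3. D_x = 20  [D is the reflection of E across A]
4. D_y = -30  [D is the reflection of E across A]
   → D = (20, -30)

B = (-3325/586, 1477/586)
D = (20, -30)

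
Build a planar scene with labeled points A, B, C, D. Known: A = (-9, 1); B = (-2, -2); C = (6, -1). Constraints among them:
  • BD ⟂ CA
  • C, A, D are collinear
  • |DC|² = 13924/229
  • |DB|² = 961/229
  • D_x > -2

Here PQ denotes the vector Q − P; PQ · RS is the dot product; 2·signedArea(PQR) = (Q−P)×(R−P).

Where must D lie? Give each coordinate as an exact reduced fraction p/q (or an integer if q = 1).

D = (-396/229, 7/229)

1. D_x = -396/229  [C, A, D are collinear ∩ BD ⟂ CA]
2. D_y = 7/229  [C, A, D are collinear ∩ BD ⟂ CA]
   → D = (-396/229, 7/229)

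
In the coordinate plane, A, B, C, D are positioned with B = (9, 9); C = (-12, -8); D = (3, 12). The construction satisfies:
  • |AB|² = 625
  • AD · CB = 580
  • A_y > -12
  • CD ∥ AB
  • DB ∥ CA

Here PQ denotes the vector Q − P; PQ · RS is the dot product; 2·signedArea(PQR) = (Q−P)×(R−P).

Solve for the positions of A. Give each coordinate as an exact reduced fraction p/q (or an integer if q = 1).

A = (-6, -11)

1. A_x = -6  [CD ∥ AB ∩ DB ∥ CA]
2. A_y = -11  [CD ∥ AB ∩ DB ∥ CA]
   → A = (-6, -11)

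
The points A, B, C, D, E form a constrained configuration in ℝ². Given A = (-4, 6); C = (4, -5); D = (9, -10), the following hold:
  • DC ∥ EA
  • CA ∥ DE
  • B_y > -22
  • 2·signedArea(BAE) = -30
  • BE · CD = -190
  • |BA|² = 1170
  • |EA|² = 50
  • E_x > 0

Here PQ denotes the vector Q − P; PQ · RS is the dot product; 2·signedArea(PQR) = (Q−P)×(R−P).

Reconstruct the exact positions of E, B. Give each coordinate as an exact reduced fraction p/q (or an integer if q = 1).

1. E_x = 1  [DC ∥ EA ∩ CA ∥ DE]
2. E_y = 1  [DC ∥ EA ∩ CA ∥ DE]
   → E = (1, 1)
3. B_x = 17  [BE · CD = -190 ∩ 2·signedArea(BAE) = -30]
4. B_y = -21  [BE · CD = -190 ∩ 2·signedArea(BAE) = -30]
   → B = (17, -21)

B = (17, -21)
E = (1, 1)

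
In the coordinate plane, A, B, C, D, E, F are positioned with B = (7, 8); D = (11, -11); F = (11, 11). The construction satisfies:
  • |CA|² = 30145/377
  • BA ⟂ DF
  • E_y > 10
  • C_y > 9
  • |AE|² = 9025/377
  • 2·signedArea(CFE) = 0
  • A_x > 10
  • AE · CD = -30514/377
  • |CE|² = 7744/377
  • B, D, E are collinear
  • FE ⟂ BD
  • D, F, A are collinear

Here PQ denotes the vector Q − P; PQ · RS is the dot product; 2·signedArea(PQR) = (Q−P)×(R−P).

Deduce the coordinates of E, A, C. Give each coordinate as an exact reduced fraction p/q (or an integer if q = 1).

A = (11, 8)
C = (803/377, 3443/377)
E = (2475/377, 3795/377)

1. E_x = 2475/377  [B, D, E are collinear ∩ FE ⟂ BD]
2. E_y = 3795/377  [B, D, E are collinear ∩ FE ⟂ BD]
   → E = (2475/377, 3795/377)
3. A_x = 11  [D, F, A are collinear ∩ BA ⟂ DF]
4. A_y = 8  [D, F, A are collinear ∩ BA ⟂ DF]
   → A = (11, 8)
5. C_x = 803/377  [2·signedArea(CFE) = 0 ∩ AE · CD = -30514/377]
6. C_y = 3443/377  [2·signedArea(CFE) = 0 ∩ AE · CD = -30514/377]
   → C = (803/377, 3443/377)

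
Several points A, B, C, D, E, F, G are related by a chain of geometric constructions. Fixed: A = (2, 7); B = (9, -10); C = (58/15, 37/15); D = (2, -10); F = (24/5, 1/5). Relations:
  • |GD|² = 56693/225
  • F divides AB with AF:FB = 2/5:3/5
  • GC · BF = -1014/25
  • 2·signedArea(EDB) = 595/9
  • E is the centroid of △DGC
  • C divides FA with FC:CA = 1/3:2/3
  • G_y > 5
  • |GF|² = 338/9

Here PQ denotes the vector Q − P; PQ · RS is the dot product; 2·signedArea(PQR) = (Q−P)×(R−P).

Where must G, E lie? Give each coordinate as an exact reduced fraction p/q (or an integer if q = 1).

E = (25/9, -5/9)
G = (37/15, 88/15)

1. G_x = 37/15  [line 21/5·x + -51/5·y + 1237/25 = 0 ∩ |GF|² = 338/9]
2. G_y = 88/15  [line 21/5·x + -51/5·y + 1237/25 = 0 ∩ |GF|² = 338/9]
   → G = (37/15, 88/15)
3. E_x = 25/9  [E is the centroid of △DGC]
4. E_y = -5/9  [E is the centroid of △DGC]
   → E = (25/9, -5/9)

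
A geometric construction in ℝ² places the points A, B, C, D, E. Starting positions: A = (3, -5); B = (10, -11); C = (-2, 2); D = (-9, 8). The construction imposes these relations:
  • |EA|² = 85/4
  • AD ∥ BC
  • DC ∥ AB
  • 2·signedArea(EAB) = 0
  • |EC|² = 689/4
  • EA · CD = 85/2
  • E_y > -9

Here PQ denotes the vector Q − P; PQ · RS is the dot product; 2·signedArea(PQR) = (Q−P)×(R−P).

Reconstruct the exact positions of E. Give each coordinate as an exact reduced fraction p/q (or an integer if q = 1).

E = (13/2, -8)

1. E_x = 13/2  [2·signedArea(EAB) = 0 ∩ EA · CD = 85/2]
2. E_y = -8  [2·signedArea(EAB) = 0 ∩ EA · CD = 85/2]
   → E = (13/2, -8)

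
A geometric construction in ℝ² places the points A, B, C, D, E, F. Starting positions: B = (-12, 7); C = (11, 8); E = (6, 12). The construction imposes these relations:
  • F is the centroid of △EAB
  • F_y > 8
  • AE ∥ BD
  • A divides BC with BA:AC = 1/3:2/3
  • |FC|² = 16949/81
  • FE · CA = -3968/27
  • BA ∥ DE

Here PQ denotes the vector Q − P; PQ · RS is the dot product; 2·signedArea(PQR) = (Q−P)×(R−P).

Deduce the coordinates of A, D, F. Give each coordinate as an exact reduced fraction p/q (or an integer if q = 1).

A = (-13/3, 22/3)
D = (-5/3, 35/3)
F = (-31/9, 79/9)

1. A_x = -13/3  [A divides BC with BA:AC = 1/3:2/3]
2. A_y = 22/3  [A divides BC with BA:AC = 1/3:2/3]
   → A = (-13/3, 22/3)
3. D_x = -5/3  [BA ∥ DE ∩ AE ∥ BD]
4. D_y = 35/3  [BA ∥ DE ∩ AE ∥ BD]
   → D = (-5/3, 35/3)
5. F_x = -31/9  [F is the centroid of △EAB]
6. F_y = 79/9  [F is the centroid of △EAB]
   → F = (-31/9, 79/9)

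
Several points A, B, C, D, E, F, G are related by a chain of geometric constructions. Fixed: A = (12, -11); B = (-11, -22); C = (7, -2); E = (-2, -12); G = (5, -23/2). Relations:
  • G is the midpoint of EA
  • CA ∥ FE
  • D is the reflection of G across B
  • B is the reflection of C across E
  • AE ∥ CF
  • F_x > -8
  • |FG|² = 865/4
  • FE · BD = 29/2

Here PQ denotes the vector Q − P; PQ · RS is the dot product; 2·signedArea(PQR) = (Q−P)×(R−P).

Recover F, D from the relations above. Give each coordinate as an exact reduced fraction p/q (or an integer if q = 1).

1. F_x = -7  [CA ∥ FE ∩ AE ∥ CF]
2. F_y = -3  [CA ∥ FE ∩ AE ∥ CF]
   → F = (-7, -3)
3. D_x = -27  [D is the reflection of G across B]
4. D_y = -65/2  [D is the reflection of G across B]
   → D = (-27, -65/2)

D = (-27, -65/2)
F = (-7, -3)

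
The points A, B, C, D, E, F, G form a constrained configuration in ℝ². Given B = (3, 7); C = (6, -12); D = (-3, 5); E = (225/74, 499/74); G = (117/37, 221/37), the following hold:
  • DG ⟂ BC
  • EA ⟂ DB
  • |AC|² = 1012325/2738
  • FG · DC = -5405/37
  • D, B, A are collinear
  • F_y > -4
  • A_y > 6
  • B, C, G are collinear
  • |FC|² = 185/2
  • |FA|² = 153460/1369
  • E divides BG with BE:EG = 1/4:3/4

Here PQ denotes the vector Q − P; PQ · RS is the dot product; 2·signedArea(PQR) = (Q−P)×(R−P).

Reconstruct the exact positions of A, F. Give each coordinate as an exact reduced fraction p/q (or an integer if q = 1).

A = (219/74, 517/74)
F = (3/2, -7/2)

1. A_x = 219/74  [D, B, A are collinear ∩ EA ⟂ DB]
2. A_y = 517/74  [D, B, A are collinear ∩ EA ⟂ DB]
   → A = (219/74, 517/74)
3. F_x = 3/2  [line -9·x + 17·y + 73 = 0 ∩ |FC|² = 185/2]
4. F_y = -7/2  [line -9·x + 17·y + 73 = 0 ∩ |FC|² = 185/2]
   → F = (3/2, -7/2)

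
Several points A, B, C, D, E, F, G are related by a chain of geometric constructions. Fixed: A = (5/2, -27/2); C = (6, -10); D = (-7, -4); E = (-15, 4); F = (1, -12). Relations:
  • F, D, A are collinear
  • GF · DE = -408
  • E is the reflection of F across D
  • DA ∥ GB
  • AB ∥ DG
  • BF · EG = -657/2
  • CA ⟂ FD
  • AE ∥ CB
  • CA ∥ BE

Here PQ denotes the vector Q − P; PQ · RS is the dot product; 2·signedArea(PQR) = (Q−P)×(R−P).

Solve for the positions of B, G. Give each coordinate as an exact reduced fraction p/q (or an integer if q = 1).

1. B_x = -23/2  [CA ∥ BE ∩ AE ∥ CB]
2. B_y = 15/2  [CA ∥ BE ∩ AE ∥ CB]
   → B = (-23/2, 15/2)
3. G_x = -21  [DA ∥ GB ∩ AB ∥ DG]
4. G_y = 17  [DA ∥ GB ∩ AB ∥ DG]
   → G = (-21, 17)

B = (-23/2, 15/2)
G = (-21, 17)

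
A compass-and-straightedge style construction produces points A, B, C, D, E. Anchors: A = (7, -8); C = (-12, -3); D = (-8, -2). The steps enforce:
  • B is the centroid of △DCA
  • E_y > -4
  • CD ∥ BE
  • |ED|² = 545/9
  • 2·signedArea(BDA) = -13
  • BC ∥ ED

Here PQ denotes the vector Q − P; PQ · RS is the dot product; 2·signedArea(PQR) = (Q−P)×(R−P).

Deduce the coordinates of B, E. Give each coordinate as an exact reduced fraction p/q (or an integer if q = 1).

B = (-13/3, -13/3)
E = (-1/3, -10/3)

1. B_x = -13/3  [B is the centroid of △DCA]
2. B_y = -13/3  [B is the centroid of △DCA]
   → B = (-13/3, -13/3)
3. E_x = -1/3  [BC ∥ ED ∩ CD ∥ BE]
4. E_y = -10/3  [BC ∥ ED ∩ CD ∥ BE]
   → E = (-1/3, -10/3)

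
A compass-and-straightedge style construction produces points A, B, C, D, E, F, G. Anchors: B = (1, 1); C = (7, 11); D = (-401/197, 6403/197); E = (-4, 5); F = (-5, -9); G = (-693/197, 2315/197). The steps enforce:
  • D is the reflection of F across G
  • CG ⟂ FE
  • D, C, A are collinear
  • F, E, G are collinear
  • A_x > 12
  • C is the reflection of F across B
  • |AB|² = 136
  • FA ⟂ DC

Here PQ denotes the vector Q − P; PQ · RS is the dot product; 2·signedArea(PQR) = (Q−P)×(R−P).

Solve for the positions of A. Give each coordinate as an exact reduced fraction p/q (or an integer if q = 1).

1. A_x = 8142671/659753  [D, C, A are collinear ∩ FA ⟂ DC]
2. A_y = -1129997/659753  [D, C, A are collinear ∩ FA ⟂ DC]
   → A = (8142671/659753, -1129997/659753)

A = (8142671/659753, -1129997/659753)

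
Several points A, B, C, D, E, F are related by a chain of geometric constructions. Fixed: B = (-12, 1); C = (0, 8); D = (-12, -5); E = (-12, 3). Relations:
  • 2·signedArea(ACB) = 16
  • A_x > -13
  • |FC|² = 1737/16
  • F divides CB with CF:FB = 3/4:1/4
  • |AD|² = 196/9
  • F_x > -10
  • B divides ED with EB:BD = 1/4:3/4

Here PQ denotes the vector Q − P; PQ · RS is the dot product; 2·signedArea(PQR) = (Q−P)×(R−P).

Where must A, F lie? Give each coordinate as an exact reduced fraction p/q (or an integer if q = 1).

A = (-12, -1/3)
F = (-9, 11/4)

1. A_x = -12  [line 7·x + -12·y + 80 = 0 ∩ |AD|² = 196/9]
2. A_y = -1/3  [line 7·x + -12·y + 80 = 0 ∩ |AD|² = 196/9]
   → A = (-12, -1/3)
3. F_x = -9  [F divides CB with CF:FB = 3/4:1/4]
4. F_y = 11/4  [F divides CB with CF:FB = 3/4:1/4]
   → F = (-9, 11/4)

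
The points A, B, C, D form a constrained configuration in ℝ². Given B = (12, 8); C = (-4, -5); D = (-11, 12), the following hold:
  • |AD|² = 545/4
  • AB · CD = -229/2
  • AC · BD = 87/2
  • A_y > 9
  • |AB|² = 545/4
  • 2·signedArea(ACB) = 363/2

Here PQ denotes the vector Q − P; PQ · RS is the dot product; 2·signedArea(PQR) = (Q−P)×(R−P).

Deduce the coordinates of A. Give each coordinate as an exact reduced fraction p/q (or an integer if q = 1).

1. A_x = 1/2  [2·signedArea(ACB) = 363/2 ∩ AC · BD = 87/2]
2. A_y = 10  [2·signedArea(ACB) = 363/2 ∩ AC · BD = 87/2]
   → A = (1/2, 10)

A = (1/2, 10)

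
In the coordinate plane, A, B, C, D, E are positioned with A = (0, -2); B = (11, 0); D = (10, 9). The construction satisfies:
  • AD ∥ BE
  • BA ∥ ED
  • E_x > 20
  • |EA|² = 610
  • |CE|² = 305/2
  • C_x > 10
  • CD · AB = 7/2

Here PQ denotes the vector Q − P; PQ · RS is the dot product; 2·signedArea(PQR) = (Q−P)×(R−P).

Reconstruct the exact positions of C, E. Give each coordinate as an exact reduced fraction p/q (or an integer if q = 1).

1. E_x = 21  [BA ∥ ED ∩ AD ∥ BE]
2. E_y = 11  [BA ∥ ED ∩ AD ∥ BE]
   → E = (21, 11)
3. C_x = 21/2  [line -11·x + -2·y + 249/2 = 0 ∩ |CE|² = 305/2]
4. C_y = 9/2  [line -11·x + -2·y + 249/2 = 0 ∩ |CE|² = 305/2]
   → C = (21/2, 9/2)

C = (21/2, 9/2)
E = (21, 11)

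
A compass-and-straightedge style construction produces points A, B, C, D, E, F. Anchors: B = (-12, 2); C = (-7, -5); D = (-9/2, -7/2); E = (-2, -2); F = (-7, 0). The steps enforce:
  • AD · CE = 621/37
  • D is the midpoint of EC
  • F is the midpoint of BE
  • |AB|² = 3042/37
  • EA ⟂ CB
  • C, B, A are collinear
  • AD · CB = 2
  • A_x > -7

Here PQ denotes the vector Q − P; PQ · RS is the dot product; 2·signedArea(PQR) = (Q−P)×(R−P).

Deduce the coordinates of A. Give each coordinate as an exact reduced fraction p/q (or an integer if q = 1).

1. A_x = -249/37  [C, B, A are collinear ∩ EA ⟂ CB]
2. A_y = -199/37  [C, B, A are collinear ∩ EA ⟂ CB]
   → A = (-249/37, -199/37)

A = (-249/37, -199/37)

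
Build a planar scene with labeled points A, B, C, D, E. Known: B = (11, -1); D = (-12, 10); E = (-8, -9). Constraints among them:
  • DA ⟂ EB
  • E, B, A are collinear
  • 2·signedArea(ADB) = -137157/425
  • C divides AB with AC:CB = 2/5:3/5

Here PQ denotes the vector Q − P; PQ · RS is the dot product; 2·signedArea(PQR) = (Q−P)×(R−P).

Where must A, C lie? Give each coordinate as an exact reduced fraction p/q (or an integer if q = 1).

1. A_x = -1956/425  [E, B, A are collinear ∩ DA ⟂ EB]
2. A_y = -3217/425  [E, B, A are collinear ∩ DA ⟂ EB]
   → A = (-1956/425, -3217/425)
3. C_x = 3482/2125  [C divides AB with AC:CB = 2/5:3/5]
4. C_y = -10501/2125  [C divides AB with AC:CB = 2/5:3/5]
   → C = (3482/2125, -10501/2125)

A = (-1956/425, -3217/425)
C = (3482/2125, -10501/2125)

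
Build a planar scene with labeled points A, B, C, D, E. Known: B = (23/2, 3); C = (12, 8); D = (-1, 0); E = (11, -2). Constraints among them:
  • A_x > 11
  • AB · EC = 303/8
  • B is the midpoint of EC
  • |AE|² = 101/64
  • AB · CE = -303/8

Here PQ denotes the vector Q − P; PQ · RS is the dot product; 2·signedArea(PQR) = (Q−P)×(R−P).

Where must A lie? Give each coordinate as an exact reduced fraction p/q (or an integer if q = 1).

A = (89/8, -3/4)

1. A_x = 89/8  [line -1·x + -10·y + 29/8 = 0 ∩ |AE|² = 101/64]
2. A_y = -3/4  [line -1·x + -10·y + 29/8 = 0 ∩ |AE|² = 101/64]
   → A = (89/8, -3/4)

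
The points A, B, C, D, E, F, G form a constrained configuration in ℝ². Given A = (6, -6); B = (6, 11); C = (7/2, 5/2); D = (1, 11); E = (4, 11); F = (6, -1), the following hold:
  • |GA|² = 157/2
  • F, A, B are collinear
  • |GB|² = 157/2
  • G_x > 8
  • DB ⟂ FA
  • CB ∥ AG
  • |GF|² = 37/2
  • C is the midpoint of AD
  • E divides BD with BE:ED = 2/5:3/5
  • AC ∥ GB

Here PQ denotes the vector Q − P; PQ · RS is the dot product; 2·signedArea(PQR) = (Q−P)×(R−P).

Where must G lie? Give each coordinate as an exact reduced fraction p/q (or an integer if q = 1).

G = (17/2, 5/2)

1. G_x = 17/2  [AC ∥ GB ∩ CB ∥ AG]
2. G_y = 5/2  [AC ∥ GB ∩ CB ∥ AG]
   → G = (17/2, 5/2)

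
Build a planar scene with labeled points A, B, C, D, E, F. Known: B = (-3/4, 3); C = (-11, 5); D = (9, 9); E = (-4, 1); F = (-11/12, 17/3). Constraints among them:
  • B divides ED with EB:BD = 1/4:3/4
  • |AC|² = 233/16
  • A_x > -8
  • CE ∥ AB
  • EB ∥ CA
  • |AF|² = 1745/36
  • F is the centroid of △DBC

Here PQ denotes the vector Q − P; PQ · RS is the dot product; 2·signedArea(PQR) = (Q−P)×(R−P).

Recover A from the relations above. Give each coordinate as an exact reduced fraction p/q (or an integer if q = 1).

1. A_x = -31/4  [CE ∥ AB ∩ EB ∥ CA]
2. A_y = 7  [CE ∥ AB ∩ EB ∥ CA]
   → A = (-31/4, 7)

A = (-31/4, 7)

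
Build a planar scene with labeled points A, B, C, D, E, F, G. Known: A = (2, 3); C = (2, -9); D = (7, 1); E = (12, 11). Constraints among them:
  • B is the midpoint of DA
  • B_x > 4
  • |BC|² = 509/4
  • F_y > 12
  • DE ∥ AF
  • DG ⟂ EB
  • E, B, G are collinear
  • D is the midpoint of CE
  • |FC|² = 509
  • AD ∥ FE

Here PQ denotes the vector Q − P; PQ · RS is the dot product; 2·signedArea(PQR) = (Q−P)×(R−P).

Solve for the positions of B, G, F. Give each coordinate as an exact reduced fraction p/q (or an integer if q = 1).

1. B_x = 9/2  [B is the midpoint of DA]
2. B_y = 2  [B is the midpoint of DA]
   → B = (9/2, 2)
3. G_x = 307/61  [E, B, G are collinear ∩ DG ⟂ EB]
4. G_y = 161/61  [E, B, G are collinear ∩ DG ⟂ EB]
   → G = (307/61, 161/61)
5. F_x = 7  [AD ∥ FE ∩ DE ∥ AF]
6. F_y = 13  [AD ∥ FE ∩ DE ∥ AF]
   → F = (7, 13)

B = (9/2, 2)
F = (7, 13)
G = (307/61, 161/61)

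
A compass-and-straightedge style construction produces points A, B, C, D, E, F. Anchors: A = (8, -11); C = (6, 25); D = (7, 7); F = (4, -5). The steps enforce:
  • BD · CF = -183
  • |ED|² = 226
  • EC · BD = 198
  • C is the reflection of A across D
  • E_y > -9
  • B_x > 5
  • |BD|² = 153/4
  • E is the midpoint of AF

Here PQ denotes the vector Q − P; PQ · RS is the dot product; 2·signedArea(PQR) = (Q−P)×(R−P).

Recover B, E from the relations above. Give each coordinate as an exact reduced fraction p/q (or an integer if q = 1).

B = (11/2, 1)
E = (6, -8)

1. E_x = 6  [E is the midpoint of AF]
2. E_y = -8  [E is the midpoint of AF]
   → E = (6, -8)
3. B_x = 11/2  [BD · CF = -183 ∩ EC · BD = 198]
4. B_y = 1  [BD · CF = -183 ∩ EC · BD = 198]
   → B = (11/2, 1)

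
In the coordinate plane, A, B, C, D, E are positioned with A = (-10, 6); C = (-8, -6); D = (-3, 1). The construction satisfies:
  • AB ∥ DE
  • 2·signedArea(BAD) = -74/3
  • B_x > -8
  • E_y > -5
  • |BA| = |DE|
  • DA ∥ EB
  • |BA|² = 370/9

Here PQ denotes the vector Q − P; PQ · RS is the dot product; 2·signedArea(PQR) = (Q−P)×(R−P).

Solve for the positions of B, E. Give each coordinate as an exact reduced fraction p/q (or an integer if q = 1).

B = (-7, 1/3)
E = (0, -14/3)

1. B_x = -7  [line 5·x + 7·y + 98/3 = 0 ∩ |BA|² = 370/9]
2. B_y = 1/3  [line 5·x + 7·y + 98/3 = 0 ∩ |BA|² = 370/9]
   → B = (-7, 1/3)
3. E_x = 0  [DA ∥ EB ∩ AB ∥ DE]
4. E_y = -14/3  [DA ∥ EB ∩ AB ∥ DE]
   → E = (0, -14/3)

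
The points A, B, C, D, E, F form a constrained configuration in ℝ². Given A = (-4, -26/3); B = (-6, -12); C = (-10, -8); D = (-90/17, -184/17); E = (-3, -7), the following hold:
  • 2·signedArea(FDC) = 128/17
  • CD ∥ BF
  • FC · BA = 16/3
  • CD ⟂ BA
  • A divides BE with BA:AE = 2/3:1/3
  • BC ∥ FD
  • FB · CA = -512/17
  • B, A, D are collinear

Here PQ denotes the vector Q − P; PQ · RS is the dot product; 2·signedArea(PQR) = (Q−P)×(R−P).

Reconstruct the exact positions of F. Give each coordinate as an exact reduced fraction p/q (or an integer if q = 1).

F = (-22/17, -252/17)

1. F_x = -22/17  [BC ∥ FD ∩ CD ∥ BF]
2. F_y = -252/17  [BC ∥ FD ∩ CD ∥ BF]
   → F = (-22/17, -252/17)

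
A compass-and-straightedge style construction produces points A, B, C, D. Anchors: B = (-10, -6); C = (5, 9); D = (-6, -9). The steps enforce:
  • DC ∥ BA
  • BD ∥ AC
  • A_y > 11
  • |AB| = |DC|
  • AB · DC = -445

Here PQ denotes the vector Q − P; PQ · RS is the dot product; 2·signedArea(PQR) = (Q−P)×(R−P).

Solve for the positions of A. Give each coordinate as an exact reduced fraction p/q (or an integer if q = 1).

1. A_x = 1  [BD ∥ AC ∩ DC ∥ BA]
2. A_y = 12  [BD ∥ AC ∩ DC ∥ BA]
   → A = (1, 12)

A = (1, 12)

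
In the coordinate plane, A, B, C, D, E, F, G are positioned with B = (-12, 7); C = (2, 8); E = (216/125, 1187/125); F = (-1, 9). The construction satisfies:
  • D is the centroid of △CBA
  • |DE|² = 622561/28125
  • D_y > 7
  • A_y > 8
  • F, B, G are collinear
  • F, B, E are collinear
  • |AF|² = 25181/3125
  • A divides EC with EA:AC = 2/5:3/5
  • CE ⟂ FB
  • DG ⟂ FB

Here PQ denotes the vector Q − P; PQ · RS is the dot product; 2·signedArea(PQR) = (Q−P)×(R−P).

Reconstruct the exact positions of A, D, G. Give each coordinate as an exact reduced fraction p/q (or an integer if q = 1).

1. A_x = 1148/625  [A divides EC with EA:AC = 2/5:3/5]
2. A_y = 5561/625  [A divides EC with EA:AC = 2/5:3/5]
   → A = (1148/625, 5561/625)
3. D_x = -5102/1875  [D is the centroid of △CBA]
4. D_y = 14936/1875  [D is the centroid of △CBA]
   → D = (-5102/1875, 14936/1875)
5. G_x = -356/125  [F, B, G are collinear ∩ DG ⟂ FB]
6. G_y = 1083/125  [F, B, G are collinear ∩ DG ⟂ FB]
   → G = (-356/125, 1083/125)

A = (1148/625, 5561/625)
D = (-5102/1875, 14936/1875)
G = (-356/125, 1083/125)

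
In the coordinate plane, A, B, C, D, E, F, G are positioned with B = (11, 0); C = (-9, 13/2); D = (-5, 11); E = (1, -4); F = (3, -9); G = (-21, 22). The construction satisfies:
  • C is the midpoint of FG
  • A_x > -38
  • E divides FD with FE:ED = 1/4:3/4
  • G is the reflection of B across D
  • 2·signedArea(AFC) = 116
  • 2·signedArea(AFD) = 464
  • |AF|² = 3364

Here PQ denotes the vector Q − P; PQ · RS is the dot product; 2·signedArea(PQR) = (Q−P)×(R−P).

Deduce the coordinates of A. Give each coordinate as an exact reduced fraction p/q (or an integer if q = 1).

1. A_x = -37  [2·signedArea(AFC) = 116 ∩ 2·signedArea(AFD) = 464]
2. A_y = 33  [2·signedArea(AFC) = 116 ∩ 2·signedArea(AFD) = 464]
   → A = (-37, 33)

A = (-37, 33)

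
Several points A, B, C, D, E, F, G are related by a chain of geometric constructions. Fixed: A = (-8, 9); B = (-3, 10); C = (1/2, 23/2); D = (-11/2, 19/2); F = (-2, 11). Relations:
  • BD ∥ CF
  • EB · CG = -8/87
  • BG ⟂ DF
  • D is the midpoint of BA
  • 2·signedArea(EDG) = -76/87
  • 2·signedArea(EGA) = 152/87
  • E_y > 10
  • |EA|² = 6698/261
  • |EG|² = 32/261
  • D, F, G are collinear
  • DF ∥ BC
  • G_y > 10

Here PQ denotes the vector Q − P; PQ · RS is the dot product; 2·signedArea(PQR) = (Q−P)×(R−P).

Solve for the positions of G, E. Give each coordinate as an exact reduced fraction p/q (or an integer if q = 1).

1. G_x = -93/29  [D, F, G are collinear ∩ BG ⟂ DF]
2. G_y = 304/29  [D, F, G are collinear ∩ BG ⟂ DF]
   → G = (-93/29, 304/29)
3. E_x = -89/29  [2·signedArea(EDG) = -76/87 ∩ 2·signedArea(EGA) = 152/87]
4. E_y = 884/87  [2·signedArea(EDG) = -76/87 ∩ 2·signedArea(EGA) = 152/87]
   → E = (-89/29, 884/87)

E = (-89/29, 884/87)
G = (-93/29, 304/29)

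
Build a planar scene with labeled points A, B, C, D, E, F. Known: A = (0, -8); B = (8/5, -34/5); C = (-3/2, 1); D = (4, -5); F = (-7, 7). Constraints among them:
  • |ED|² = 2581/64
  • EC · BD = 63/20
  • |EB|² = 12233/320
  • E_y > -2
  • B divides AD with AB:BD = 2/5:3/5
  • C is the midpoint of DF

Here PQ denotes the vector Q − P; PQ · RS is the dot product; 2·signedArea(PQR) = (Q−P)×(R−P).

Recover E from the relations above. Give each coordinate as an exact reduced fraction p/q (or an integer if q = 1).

1. E_x = -9/8  [line -12/5·x + -9/5·y + -99/20 = 0 ∩ |EB|² = 12233/320]
2. E_y = -5/4  [line -12/5·x + -9/5·y + -99/20 = 0 ∩ |EB|² = 12233/320]
   → E = (-9/8, -5/4)

E = (-9/8, -5/4)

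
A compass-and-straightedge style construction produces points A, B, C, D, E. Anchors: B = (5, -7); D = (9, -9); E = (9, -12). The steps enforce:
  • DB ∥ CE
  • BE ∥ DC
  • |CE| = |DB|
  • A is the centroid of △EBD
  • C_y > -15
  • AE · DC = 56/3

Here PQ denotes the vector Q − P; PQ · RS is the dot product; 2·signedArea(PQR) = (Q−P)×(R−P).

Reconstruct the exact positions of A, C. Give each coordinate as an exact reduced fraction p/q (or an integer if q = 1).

1. A_x = 23/3  [A is the centroid of △EBD]
2. A_y = -28/3  [A is the centroid of △EBD]
   → A = (23/3, -28/3)
3. C_x = 13  [DB ∥ CE ∩ BE ∥ DC]
4. C_y = -14  [DB ∥ CE ∩ BE ∥ DC]
   → C = (13, -14)

A = (23/3, -28/3)
C = (13, -14)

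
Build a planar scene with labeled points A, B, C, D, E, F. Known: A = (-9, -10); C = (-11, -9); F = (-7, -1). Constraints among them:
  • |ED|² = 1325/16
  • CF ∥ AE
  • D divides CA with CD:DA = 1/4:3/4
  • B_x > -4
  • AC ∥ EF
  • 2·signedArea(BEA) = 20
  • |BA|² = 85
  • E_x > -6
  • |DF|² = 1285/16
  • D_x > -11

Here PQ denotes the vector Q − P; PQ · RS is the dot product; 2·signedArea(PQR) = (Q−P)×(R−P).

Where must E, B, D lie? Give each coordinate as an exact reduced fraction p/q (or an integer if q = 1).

B = (-3, -3)
D = (-21/2, -37/4)
E = (-5, -2)

1. E_x = -5  [AC ∥ EF ∩ CF ∥ AE]
2. E_y = -2  [AC ∥ EF ∩ CF ∥ AE]
   → E = (-5, -2)
3. B_x = -3  [line 8·x + -4·y + 12 = 0 ∩ |BA|² = 85]
4. B_y = -3  [line 8·x + -4·y + 12 = 0 ∩ |BA|² = 85]
   → B = (-3, -3)
5. D_x = -21/2  [D divides CA with CD:DA = 1/4:3/4]
6. D_y = -37/4  [D divides CA with CD:DA = 1/4:3/4]
   → D = (-21/2, -37/4)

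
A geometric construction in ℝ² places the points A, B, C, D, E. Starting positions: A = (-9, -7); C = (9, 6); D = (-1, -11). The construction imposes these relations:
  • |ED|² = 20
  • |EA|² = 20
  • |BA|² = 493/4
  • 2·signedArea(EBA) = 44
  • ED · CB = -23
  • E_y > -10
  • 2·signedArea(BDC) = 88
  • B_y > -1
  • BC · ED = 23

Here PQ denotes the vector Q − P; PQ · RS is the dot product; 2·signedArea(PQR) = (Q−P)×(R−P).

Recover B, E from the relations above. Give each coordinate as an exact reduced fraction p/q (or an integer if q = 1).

1. B_x = 0  [line -17·x + 10·y + 5 = 0 ∩ |BA|² = 493/4]
2. B_y = -1/2  [line -17·x + 10·y + 5 = 0 ∩ |BA|² = 493/4]
   → B = (0, -1/2)
3. E_x = -5  [BC · ED = 23 ∩ 2·signedArea(EBA) = 44]
4. E_y = -9  [BC · ED = 23 ∩ 2·signedArea(EBA) = 44]
   → E = (-5, -9)

B = (0, -1/2)
E = (-5, -9)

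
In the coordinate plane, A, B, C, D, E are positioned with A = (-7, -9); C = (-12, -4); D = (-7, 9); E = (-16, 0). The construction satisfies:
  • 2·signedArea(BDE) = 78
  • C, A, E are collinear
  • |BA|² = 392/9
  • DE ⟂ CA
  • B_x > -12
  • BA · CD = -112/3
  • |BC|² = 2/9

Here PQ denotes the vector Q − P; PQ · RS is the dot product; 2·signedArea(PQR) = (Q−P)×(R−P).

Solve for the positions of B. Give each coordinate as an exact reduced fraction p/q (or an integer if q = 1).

1. B_x = -35/3  [BA · CD = -112/3 ∩ 2·signedArea(BDE) = 78]
2. B_y = -13/3  [BA · CD = -112/3 ∩ 2·signedArea(BDE) = 78]
   → B = (-35/3, -13/3)

B = (-35/3, -13/3)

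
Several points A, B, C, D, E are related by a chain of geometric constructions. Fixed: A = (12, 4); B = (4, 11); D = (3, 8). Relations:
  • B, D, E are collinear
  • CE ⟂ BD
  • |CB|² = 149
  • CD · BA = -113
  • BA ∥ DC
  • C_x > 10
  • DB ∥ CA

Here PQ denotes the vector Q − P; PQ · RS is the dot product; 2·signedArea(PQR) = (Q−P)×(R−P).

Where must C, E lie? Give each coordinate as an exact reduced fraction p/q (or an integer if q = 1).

C = (11, 1)
E = (17/10, 41/10)

1. C_x = 11  [DB ∥ CA ∩ BA ∥ DC]
2. C_y = 1  [DB ∥ CA ∩ BA ∥ DC]
   → C = (11, 1)
3. E_x = 17/10  [B, D, E are collinear ∩ CE ⟂ BD]
4. E_y = 41/10  [B, D, E are collinear ∩ CE ⟂ BD]
   → E = (17/10, 41/10)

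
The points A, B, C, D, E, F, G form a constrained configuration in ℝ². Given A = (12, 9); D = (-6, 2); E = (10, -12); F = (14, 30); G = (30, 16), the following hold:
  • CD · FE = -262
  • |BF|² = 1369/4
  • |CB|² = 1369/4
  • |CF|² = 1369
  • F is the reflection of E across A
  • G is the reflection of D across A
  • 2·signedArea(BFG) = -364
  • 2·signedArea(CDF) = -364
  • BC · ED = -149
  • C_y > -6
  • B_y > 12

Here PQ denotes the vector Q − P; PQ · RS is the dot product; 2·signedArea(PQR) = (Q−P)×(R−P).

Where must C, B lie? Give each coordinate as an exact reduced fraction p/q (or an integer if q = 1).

B = (8, 25/2)
C = (2, -5)

1. C_x = 2  [2·signedArea(CDF) = -364 ∩ CD · FE = -262]
2. C_y = -5  [2·signedArea(CDF) = -364 ∩ CD · FE = -262]
   → C = (2, -5)
3. B_x = 8  [2·signedArea(BFG) = -364 ∩ BC · ED = -149]
4. B_y = 25/2  [2·signedArea(BFG) = -364 ∩ BC · ED = -149]
   → B = (8, 25/2)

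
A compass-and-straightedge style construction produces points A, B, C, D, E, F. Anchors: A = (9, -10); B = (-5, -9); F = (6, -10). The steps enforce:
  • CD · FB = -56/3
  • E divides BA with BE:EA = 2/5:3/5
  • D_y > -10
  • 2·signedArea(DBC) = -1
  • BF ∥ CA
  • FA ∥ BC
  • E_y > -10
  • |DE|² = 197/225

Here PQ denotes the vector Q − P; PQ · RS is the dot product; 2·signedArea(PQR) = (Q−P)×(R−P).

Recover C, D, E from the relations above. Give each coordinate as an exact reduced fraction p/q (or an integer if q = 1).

1. C_x = -2  [BF ∥ CA ∩ FA ∥ BC]
2. C_y = -9  [BF ∥ CA ∩ FA ∥ BC]
   → C = (-2, -9)
3. D_x = -1/3  [2·signedArea(DBC) = -1 ∩ CD · FB = -56/3]
4. D_y = -28/3  [2·signedArea(DBC) = -1 ∩ CD · FB = -56/3]
   → D = (-1/3, -28/3)
5. E_x = 3/5  [E divides BA with BE:EA = 2/5:3/5]
6. E_y = -47/5  [E divides BA with BE:EA = 2/5:3/5]
   → E = (3/5, -47/5)

C = (-2, -9)
D = (-1/3, -28/3)
E = (3/5, -47/5)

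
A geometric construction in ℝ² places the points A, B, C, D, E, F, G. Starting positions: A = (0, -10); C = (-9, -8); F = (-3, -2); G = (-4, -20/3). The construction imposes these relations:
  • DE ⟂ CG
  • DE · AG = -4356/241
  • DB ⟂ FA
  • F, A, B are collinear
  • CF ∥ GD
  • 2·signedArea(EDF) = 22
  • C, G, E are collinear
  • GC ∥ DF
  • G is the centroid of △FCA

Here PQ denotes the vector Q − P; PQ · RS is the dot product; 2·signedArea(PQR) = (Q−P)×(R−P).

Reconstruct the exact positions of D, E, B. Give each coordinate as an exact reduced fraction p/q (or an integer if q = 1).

B = (-206/73, -542/219)
D = (2, -2/3)
E = (746/241, -3452/723)

1. D_x = 2  [GC ∥ DF ∩ CF ∥ GD]
2. D_y = -2/3  [GC ∥ DF ∩ CF ∥ GD]
   → D = (2, -2/3)
3. E_x = 746/241  [C, G, E are collinear ∩ DE ⟂ CG]
4. E_y = -3452/723  [C, G, E are collinear ∩ DE ⟂ CG]
   → E = (746/241, -3452/723)
5. B_x = -206/73  [F, A, B are collinear ∩ DB ⟂ FA]
6. B_y = -542/219  [F, A, B are collinear ∩ DB ⟂ FA]
   → B = (-206/73, -542/219)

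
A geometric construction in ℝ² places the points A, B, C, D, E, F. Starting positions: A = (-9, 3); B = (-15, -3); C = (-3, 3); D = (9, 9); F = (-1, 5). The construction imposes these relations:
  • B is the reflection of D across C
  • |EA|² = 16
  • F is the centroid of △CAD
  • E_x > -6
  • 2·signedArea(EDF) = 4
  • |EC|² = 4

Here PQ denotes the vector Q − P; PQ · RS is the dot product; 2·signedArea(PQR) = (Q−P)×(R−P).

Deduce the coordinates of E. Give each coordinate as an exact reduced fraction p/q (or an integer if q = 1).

E = (-5, 3)

1. E_x = -5  [line 4·x + -10·y + 50 = 0 ∩ |EA|² = 16]
2. E_y = 3  [line 4·x + -10·y + 50 = 0 ∩ |EA|² = 16]
   → E = (-5, 3)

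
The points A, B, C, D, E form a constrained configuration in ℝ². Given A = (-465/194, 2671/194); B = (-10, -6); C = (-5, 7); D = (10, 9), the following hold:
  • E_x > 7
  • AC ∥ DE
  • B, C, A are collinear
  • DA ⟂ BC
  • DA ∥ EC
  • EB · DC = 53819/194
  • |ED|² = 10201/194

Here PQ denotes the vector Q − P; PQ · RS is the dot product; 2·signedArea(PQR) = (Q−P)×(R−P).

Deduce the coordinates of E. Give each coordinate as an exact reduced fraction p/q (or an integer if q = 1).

1. E_x = 1435/194  [DA ∥ EC ∩ AC ∥ DE]
2. E_y = 433/194  [DA ∥ EC ∩ AC ∥ DE]
   → E = (1435/194, 433/194)

E = (1435/194, 433/194)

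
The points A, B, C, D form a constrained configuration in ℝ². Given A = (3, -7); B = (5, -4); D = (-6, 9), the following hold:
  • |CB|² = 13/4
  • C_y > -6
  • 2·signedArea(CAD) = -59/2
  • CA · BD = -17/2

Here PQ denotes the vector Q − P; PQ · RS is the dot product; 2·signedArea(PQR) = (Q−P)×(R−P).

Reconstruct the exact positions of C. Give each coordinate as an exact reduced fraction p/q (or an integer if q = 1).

1. C_x = 4  [2·signedArea(CAD) = -59/2 ∩ CA · BD = -17/2]
2. C_y = -11/2  [2·signedArea(CAD) = -59/2 ∩ CA · BD = -17/2]
   → C = (4, -11/2)

C = (4, -11/2)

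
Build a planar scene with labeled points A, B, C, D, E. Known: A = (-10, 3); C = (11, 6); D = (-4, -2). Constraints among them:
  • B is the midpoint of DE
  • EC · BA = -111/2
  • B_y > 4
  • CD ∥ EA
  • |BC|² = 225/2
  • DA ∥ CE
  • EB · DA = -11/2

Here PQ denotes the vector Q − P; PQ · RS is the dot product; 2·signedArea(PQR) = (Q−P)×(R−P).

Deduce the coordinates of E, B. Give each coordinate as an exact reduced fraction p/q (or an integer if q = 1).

B = (1/2, 9/2)
E = (5, 11)

1. E_x = 5  [CD ∥ EA ∩ DA ∥ CE]
2. E_y = 11  [CD ∥ EA ∩ DA ∥ CE]
   → E = (5, 11)
3. B_x = 1/2  [B is the midpoint of DE]
4. B_y = 9/2  [B is the midpoint of DE]
   → B = (1/2, 9/2)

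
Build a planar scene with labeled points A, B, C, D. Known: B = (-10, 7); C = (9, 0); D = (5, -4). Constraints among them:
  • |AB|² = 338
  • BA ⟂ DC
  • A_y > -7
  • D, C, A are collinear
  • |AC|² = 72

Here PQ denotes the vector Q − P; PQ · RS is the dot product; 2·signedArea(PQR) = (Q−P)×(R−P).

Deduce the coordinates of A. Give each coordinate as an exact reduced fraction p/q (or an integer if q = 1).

1. A_x = 3  [D, C, A are collinear ∩ BA ⟂ DC]
2. A_y = -6  [D, C, A are collinear ∩ BA ⟂ DC]
   → A = (3, -6)

A = (3, -6)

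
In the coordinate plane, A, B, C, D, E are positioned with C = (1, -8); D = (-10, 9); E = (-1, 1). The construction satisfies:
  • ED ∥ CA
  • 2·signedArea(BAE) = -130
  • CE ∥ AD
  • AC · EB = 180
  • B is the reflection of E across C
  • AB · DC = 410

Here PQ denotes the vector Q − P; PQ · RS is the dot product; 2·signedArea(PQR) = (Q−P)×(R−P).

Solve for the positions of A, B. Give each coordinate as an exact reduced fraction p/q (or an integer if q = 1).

1. A_x = -8  [CE ∥ AD ∩ ED ∥ CA]
2. A_y = 0  [CE ∥ AD ∩ ED ∥ CA]
   → A = (-8, 0)
3. B_x = 3  [B is the reflection of E across C]
4. B_y = -17  [B is the reflection of E across C]
   → B = (3, -17)

A = (-8, 0)
B = (3, -17)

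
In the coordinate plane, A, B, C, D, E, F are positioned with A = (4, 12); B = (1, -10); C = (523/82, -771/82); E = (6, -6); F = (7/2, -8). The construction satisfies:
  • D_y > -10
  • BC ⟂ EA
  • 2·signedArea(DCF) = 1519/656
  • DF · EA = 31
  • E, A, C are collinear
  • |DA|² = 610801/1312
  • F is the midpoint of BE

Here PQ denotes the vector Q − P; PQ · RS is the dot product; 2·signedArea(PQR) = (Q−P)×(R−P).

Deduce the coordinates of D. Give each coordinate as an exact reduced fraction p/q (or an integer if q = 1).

D = (1651/328, -3133/328)

1. D_x = 1651/328  [2·signedArea(DCF) = 1519/656 ∩ DF · EA = 31]
2. D_y = -3133/328  [2·signedArea(DCF) = 1519/656 ∩ DF · EA = 31]
   → D = (1651/328, -3133/328)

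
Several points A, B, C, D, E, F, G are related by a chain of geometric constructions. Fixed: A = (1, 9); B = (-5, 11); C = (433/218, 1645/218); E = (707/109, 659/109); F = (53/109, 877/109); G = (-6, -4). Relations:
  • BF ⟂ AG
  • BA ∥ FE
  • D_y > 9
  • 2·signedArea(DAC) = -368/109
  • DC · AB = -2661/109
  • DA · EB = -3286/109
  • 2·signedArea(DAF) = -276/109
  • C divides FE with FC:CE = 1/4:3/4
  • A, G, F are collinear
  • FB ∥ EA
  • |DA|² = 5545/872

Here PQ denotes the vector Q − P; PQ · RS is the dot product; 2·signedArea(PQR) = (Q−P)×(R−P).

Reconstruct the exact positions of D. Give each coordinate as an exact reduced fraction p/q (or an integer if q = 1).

D = (-657/436, 4043/436)

1. D_x = -657/436  [DC · AB = -2661/109 ∩ 2·signedArea(DAC) = -368/109]
2. D_y = 4043/436  [DC · AB = -2661/109 ∩ 2·signedArea(DAC) = -368/109]
   → D = (-657/436, 4043/436)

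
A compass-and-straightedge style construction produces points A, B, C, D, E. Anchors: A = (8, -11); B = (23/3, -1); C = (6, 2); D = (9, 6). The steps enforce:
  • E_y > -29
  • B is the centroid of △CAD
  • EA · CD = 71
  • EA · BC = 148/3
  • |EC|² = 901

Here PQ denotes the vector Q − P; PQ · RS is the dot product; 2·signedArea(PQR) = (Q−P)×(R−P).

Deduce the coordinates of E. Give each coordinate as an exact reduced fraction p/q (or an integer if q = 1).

E = (7, -28)

1. E_x = 7  [EA · BC = 148/3 ∩ EA · CD = 71]
2. E_y = -28  [EA · BC = 148/3 ∩ EA · CD = 71]
   → E = (7, -28)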